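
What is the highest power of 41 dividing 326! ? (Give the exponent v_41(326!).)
v_41(326!) = 7

Legendre's formula: v_p(n!) = Σ_{k ≥ 1} ⌊n / p^k⌋. For p = 41, n = 326, the terms are:
  ⌊326/41^1⌋ = ⌊326/41⌋ = 7
(the next term ⌊326/41^2⌋ = 0, terminating the sum). Summing: v_41(326!) = 7 = 7.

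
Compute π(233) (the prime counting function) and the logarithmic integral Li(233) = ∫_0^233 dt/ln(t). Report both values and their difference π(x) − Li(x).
π(233) = 51;  Li(233) ≈ 56.33;  π(x) − Li(x) ≈ -5.33.

Direct count of primes ≤ 233 gives π(233) = 51. Numerical evaluation of the logarithmic integral gives Li(233) ≈ 56.33. The difference π(x) − Li(x) ≈ -5.33 is typically negative for small/moderate x (Li(x) overestimates), though Littlewood's theorem shows this sign changes infinitely often.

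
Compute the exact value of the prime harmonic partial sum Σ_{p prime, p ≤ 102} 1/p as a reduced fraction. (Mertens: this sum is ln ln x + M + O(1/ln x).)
Σ 1/p = 422113843906354093775418512493046577809/232862364358497360900063316880507363070

π(102) = 26, so the primes ≤ 102 are [2, 3, 5, 7, 11, 13, 17, 19, 23, 29, 31, 37, 41, 43, 47, 53, 59, 61, 67, 71, 73, 79, 83, 89, 97, 101]. Summing 1/p over these primes: 422113843906354093775418512493046577809/232862364358497360900063316880507363070 ≈ 1.8127. Mertens estimate ln ln(102) + 0.2615 ≈ 1.7930.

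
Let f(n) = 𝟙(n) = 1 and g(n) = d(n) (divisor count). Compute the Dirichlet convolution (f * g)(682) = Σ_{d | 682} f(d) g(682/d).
(𝟙 * d)(682) = 27

Divisors of 682: [1, 2, 11, 22, 31, 62, 341, 682]. For each d | 682:
  d = 1: 𝟙(1) · d(682/1) = 1 · 8 = 8
  d = 2: 𝟙(2) · d(682/2) = 1 · 4 = 4
  d = 11: 𝟙(11) · d(682/11) = 1 · 4 = 4
  d = 22: 𝟙(22) · d(682/22) = 1 · 2 = 2
  d = 31: 𝟙(31) · d(682/31) = 1 · 4 = 4
  d = 62: 𝟙(62) · d(682/62) = 1 · 2 = 2
  d = 341: 𝟙(341) · d(682/341) = 1 · 2 = 2
  d = 682: 𝟙(682) · d(682/682) = 1 · 1 = 1
Summing: (𝟙 * d)(682) = 8 + 4 + 4 + 2 + 4 + 2 + 2 + 1 = 27.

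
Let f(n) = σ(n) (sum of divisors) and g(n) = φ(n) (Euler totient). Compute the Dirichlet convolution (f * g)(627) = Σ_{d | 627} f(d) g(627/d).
(σ * φ)(627) = 5016

Divisors of 627: [1, 3, 11, 19, 33, 57, 209, 627]. For each d | 627:
  d = 1: σ(1) · φ(627/1) = 1 · 360 = 360
  d = 3: σ(3) · φ(627/3) = 4 · 180 = 720
  d = 11: σ(11) · φ(627/11) = 12 · 36 = 432
  d = 19: σ(19) · φ(627/19) = 20 · 20 = 400
  d = 33: σ(33) · φ(627/33) = 48 · 18 = 864
  d = 57: σ(57) · φ(627/57) = 80 · 10 = 800
  d = 209: σ(209) · φ(627/209) = 240 · 2 = 480
  d = 627: σ(627) · φ(627/627) = 960 · 1 = 960
Summing: (σ * φ)(627) = 360 + 720 + 432 + 400 + 864 + 800 + 480 + 960 = 5016.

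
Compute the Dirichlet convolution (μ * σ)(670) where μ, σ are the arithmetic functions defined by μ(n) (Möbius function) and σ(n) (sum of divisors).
(μ * σ)(670) = 670

Divisors of 670: [1, 2, 5, 10, 67, 134, 335, 670]. For each d | 670:
  d = 1: μ(1) · σ(670/1) = 1 · 1224 = 1224
  d = 2: μ(2) · σ(670/2) = -1 · 408 = -408
  d = 5: μ(5) · σ(670/5) = -1 · 204 = -204
  d = 10: μ(10) · σ(670/10) = 1 · 68 = 68
  d = 67: μ(67) · σ(670/67) = -1 · 18 = -18
  d = 134: μ(134) · σ(670/134) = 1 · 6 = 6
  d = 335: μ(335) · σ(670/335) = 1 · 3 = 3
  d = 670: μ(670) · σ(670/670) = -1 · 1 = -1
Summing: (μ * σ)(670) = 1224 + -408 + -204 + 68 + -18 + 6 + 3 + -1 = 670.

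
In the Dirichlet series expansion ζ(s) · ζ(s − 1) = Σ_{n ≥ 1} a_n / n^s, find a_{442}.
σ(442) = 756

In the product (Σ m^0/m^s)(Σ k / k^s) = Σ (Σ_{d | n} d) / n^s, the coefficient of 1/n^s is σ(n) = Σ_{d | n} d. For n = 442, divisors are [1, 2, 13, 17, 26, 34, 221, 442]; summing: σ(442) = 756.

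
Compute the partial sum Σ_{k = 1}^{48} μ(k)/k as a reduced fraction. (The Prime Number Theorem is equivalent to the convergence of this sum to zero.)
Σ μ(k)/k = -12611493192339623/614889782588491410

Values of μ(k) for 1 ≤ k ≤ 48: μ(1) = 1, μ(2) = -1, μ(3) = -1, μ(5) = -1, μ(6) = 1, μ(7) = -1, μ(10) = 1, μ(11) = -1, μ(13) = -1, μ(14) = 1, μ(15) = 1, μ(17) = -1, μ(19) = -1, μ(21) = 1, μ(22) = 1, μ(23) = -1, μ(26) = 1, μ(29) = -1, μ(30) = -1, μ(31) = -1, μ(33) = 1, μ(34) = 1, μ(35) = 1, μ(37) = -1, μ(38) = 1, μ(39) = 1, μ(41) = -1, μ(42) = -1, μ(43) = -1, μ(46) = 1, μ(47) = -1, with μ = 0 on non-squarefree integers. Summing μ(k)/k for k where μ(k) ≠ 0 gives -12611493192339623/614889782588491410 ≈ -0.0205. (PNT ⟺ this sum → 0 as n → ∞.)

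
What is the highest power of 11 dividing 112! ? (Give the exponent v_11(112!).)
v_11(112!) = 10

Legendre's formula: v_p(n!) = Σ_{k ≥ 1} ⌊n / p^k⌋. For p = 11, n = 112, the terms are:
  ⌊112/11^1⌋ = ⌊112/11⌋ = 10
(the next term ⌊112/11^2⌋ = 0, terminating the sum). Summing: v_11(112!) = 10 = 10.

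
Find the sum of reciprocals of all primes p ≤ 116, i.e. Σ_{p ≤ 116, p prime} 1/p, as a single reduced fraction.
Σ 1/p = 58472171373748331322981543916880425472323867753/31610054640417607788145206291543662493274686990

π(116) = 30, so the primes ≤ 116 are [2, 3, 5, 7, 11, 13, 17, 19, 23, 29, 31, 37, 41, 43, 47, 53, 59, 61, 67, 71, 73, 79, 83, 89, 97, 101, 103, 107, 109, 113]. Summing 1/p over these primes: 58472171373748331322981543916880425472323867753/31610054640417607788145206291543662493274686990 ≈ 1.8498. Mertens estimate ln ln(116) + 0.2615 ≈ 1.8204.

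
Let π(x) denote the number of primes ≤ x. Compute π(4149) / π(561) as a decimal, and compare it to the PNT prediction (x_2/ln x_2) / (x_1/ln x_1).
π(4149)/π(561) = 570/102 ≈ 5.5882;  PNT prediction ≈ 5.6194.

π(561) = 102 and π(4149) = 570, so π(4149)/π(561) ≈ 5.5882. The PNT-predicted ratio is (4149/ln(4149)) / (561/ln(561)) ≈ 5.6194. The two agree to within a few percent, as expected.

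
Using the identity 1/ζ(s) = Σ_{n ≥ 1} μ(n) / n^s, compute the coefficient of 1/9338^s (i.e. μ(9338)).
μ(9338) = 1

Factor n = 9338 = 2 · 7 · 23 · 29. μ(n) = 0 if any exponent ≥ 2 (not squarefree); otherwise μ(n) = (−1)^{ω(n)} where ω(n) is the number of distinct prime factors. Applying: μ(9338) = 1.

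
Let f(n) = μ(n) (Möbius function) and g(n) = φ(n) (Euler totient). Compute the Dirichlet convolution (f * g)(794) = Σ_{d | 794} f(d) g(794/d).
(μ * φ)(794) = 0

Divisors of 794: [1, 2, 397, 794]. For each d | 794:
  d = 1: μ(1) · φ(794/1) = 1 · 396 = 396
  d = 2: μ(2) · φ(794/2) = -1 · 396 = -396
  d = 397: μ(397) · φ(794/397) = -1 · 1 = -1
  d = 794: μ(794) · φ(794/794) = 1 · 1 = 1
Summing: (μ * φ)(794) = 396 + -396 + -1 + 1 = 0.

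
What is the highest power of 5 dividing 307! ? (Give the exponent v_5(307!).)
v_5(307!) = 75

Legendre's formula: v_p(n!) = Σ_{k ≥ 1} ⌊n / p^k⌋. For p = 5, n = 307, the terms are:
  ⌊307/5^1⌋ = ⌊307/5⌋ = 61
  ⌊307/5^2⌋ = ⌊307/25⌋ = 12
  ⌊307/5^3⌋ = ⌊307/125⌋ = 2
(the next term ⌊307/5^4⌋ = 0, terminating the sum). Summing: v_5(307!) = 61 + 12 + 2 = 75.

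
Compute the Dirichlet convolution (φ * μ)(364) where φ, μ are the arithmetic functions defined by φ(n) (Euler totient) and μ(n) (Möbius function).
(φ * μ)(364) = 55

Divisors of 364: [1, 2, 4, 7, 13, 14, 26, 28, 52, 91, 182, 364]. For each d | 364:
  d = 1: φ(1) · μ(364/1) = 1 · 0 = 0
  d = 2: φ(2) · μ(364/2) = 1 · -1 = -1
  d = 4: φ(4) · μ(364/4) = 2 · 1 = 2
  d = 7: φ(7) · μ(364/7) = 6 · 0 = 0
  d = 13: φ(13) · μ(364/13) = 12 · 0 = 0
  d = 14: φ(14) · μ(364/14) = 6 · 1 = 6
  d = 26: φ(26) · μ(364/26) = 12 · 1 = 12
  d = 28: φ(28) · μ(364/28) = 12 · -1 = -12
  d = 52: φ(52) · μ(364/52) = 24 · -1 = -24
  d = 91: φ(91) · μ(364/91) = 72 · 0 = 0
  d = 182: φ(182) · μ(364/182) = 72 · -1 = -72
  d = 364: φ(364) · μ(364/364) = 144 · 1 = 144
Summing: (φ * μ)(364) = 0 + -1 + 2 + 0 + 0 + 6 + 12 + -12 + -24 + 0 + -72 + 144 = 55.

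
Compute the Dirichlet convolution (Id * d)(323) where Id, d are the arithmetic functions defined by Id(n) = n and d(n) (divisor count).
(Id * d)(323) = 399

Divisors of 323: [1, 17, 19, 323]. For each d | 323:
  d = 1: Id(1) · d(323/1) = 1 · 4 = 4
  d = 17: Id(17) · d(323/17) = 17 · 2 = 34
  d = 19: Id(19) · d(323/19) = 19 · 2 = 38
  d = 323: Id(323) · d(323/323) = 323 · 1 = 323
Summing: (Id * d)(323) = 4 + 34 + 38 + 323 = 399.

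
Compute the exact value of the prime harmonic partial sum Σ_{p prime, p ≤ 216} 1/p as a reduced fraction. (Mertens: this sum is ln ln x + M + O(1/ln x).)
Σ 1/p = 3215488142498485484492183158345029261034221047849345857469577412562094716564064084247/1645783550795210387735581011435590727981167322669649249414629852197255934130751870910

π(216) = 47, so the primes ≤ 216 are [2, 3, 5, 7, 11, 13, 17, 19, 23, 29, 31, 37, 41, 43, 47, 53, 59, 61, 67, 71, 73, 79, 83, 89, 97, 101, 103, 107, 109, 113, 127, 131, 137, 139, 149, 151, 157, 163, 167, 173, 179, 181, 191, 193, 197, 199, 211]. Summing 1/p over these primes: 3215488142498485484492183158345029261034221047849345857469577412562094716564064084247/1645783550795210387735581011435590727981167322669649249414629852197255934130751870910 ≈ 1.9538. Mertens estimate ln ln(216) + 0.2615 ≈ 1.9433.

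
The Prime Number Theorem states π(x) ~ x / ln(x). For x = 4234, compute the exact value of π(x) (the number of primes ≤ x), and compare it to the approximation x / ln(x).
π(4234) = 580;  x/ln(x) ≈ 507.01;  relative error ≈ 12.58%.

Directly count primes up to 4234: π(4234) = 580. The PNT approximation gives 4234/ln(4234) ≈ 4234/8.35090 ≈ 507.01. Relative error (π(x) − x/ln(x)) / π(x) ≈ 12.58%; the approximation is known to undercount slightly (Li(x) is a better estimate).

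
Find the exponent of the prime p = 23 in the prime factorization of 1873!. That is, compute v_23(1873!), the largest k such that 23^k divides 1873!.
v_23(1873!) = 84

Legendre's formula: v_p(n!) = Σ_{k ≥ 1} ⌊n / p^k⌋. For p = 23, n = 1873, the terms are:
  ⌊1873/23^1⌋ = ⌊1873/23⌋ = 81
  ⌊1873/23^2⌋ = ⌊1873/529⌋ = 3
(the next term ⌊1873/23^3⌋ = 0, terminating the sum). Summing: v_23(1873!) = 81 + 3 = 84.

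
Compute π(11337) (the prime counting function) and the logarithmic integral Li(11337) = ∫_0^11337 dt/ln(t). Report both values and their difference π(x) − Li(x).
π(11337) = 1370;  Li(11337) ≈ 1390.30;  π(x) − Li(x) ≈ -20.30.

Direct count of primes ≤ 11337 gives π(11337) = 1370. Numerical evaluation of the logarithmic integral gives Li(11337) ≈ 1390.30. The difference π(x) − Li(x) ≈ -20.30 is typically negative for small/moderate x (Li(x) overestimates), though Littlewood's theorem shows this sign changes infinitely often.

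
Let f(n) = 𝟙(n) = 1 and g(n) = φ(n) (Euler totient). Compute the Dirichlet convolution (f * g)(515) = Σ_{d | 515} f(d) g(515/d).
(𝟙 * φ)(515) = 515

Divisors of 515: [1, 5, 103, 515]. For each d | 515:
  d = 1: 𝟙(1) · φ(515/1) = 1 · 408 = 408
  d = 5: 𝟙(5) · φ(515/5) = 1 · 102 = 102
  d = 103: 𝟙(103) · φ(515/103) = 1 · 4 = 4
  d = 515: 𝟙(515) · φ(515/515) = 1 · 1 = 1
Summing: (𝟙 * φ)(515) = 408 + 102 + 4 + 1 = 515.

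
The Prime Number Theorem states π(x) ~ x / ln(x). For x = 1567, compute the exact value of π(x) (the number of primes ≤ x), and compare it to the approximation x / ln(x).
π(1567) = 247;  x/ln(x) ≈ 213.00;  relative error ≈ 13.77%.

Directly count primes up to 1567: π(1567) = 247. The PNT approximation gives 1567/ln(1567) ≈ 1567/7.35692 ≈ 213.00. Relative error (π(x) − x/ln(x)) / π(x) ≈ 13.77%; the approximation is known to undercount slightly (Li(x) is a better estimate).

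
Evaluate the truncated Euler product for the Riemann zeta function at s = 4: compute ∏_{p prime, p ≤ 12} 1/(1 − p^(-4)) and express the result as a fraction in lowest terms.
∏ = 35153041/32481280

The primes p ≤ 12 are [2, 3, 5, 7, 11]. For each prime, (1 − 1/p^4)^(-1) = p^4 / (p^4 − 1). The product is (1 − 1/2^4)^(-1), (1 − 1/3^4)^(-1), (1 − 1/5^4)^(-1), (1 − 1/7^4)^(-1), (1 − 1/11^4)^(-1) = ∏ p^4 / (p^4 − 1) = 35153041/32481280.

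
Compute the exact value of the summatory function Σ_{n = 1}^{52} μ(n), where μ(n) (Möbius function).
Σ_{n ≤ 52} μ(n) = -2

Compute μ(n) for each 1 ≤ n ≤ 52: μ(1) = 1, μ(2) = -1, μ(3) = -1, μ(4) = 0, μ(5) = -1, μ(6) = 1, μ(7) = -1, μ(8) = 0, μ(9) = 0, μ(10) = 1, μ(11) = -1, μ(12) = 0, μ(13) = -1, μ(14) = 1, μ(15) = 1, μ(16) = 0, μ(17) = -1, μ(18) = 0, μ(19) = -1, μ(20) = 0, μ(21) = 1, μ(22) = 1, μ(23) = -1, μ(24) = 0, μ(25) = 0, μ(26) = 1, μ(27) = 0, μ(28) = 0, μ(29) = -1, μ(30) = -1, μ(31) = -1, μ(32) = 0, μ(33) = 1, μ(34) = 1, μ(35) = 1, μ(36) = 0, μ(37) = -1, μ(38) = 1, μ(39) = 1, μ(40) = 0, μ(41) = -1, μ(42) = -1, μ(43) = -1, μ(44) = 0, μ(45) = 0, μ(46) = 1, μ(47) = -1, μ(48) = 0, μ(49) = 0, μ(50) = 0, μ(51) = 1, μ(52) = 0. Summing all 52 values: -2. (Mertens function M(x) = Σ_{n ≤ x} μ(n); on average M(x) should be small (PNT ⟺ M(x) = o(x)).)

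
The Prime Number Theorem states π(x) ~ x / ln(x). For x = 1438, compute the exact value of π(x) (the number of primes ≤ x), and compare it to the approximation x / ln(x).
π(1438) = 227;  x/ln(x) ≈ 197.77;  relative error ≈ 12.88%.

Directly count primes up to 1438: π(1438) = 227. The PNT approximation gives 1438/ln(1438) ≈ 1438/7.27101 ≈ 197.77. Relative error (π(x) − x/ln(x)) / π(x) ≈ 12.88%; the approximation is known to undercount slightly (Li(x) is a better estimate).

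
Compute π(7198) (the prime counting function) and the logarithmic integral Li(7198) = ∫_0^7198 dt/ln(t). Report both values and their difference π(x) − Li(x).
π(7198) = 919;  Li(7198) ≈ 936.66;  π(x) − Li(x) ≈ -17.66.

Direct count of primes ≤ 7198 gives π(7198) = 919. Numerical evaluation of the logarithmic integral gives Li(7198) ≈ 936.66. The difference π(x) − Li(x) ≈ -17.66 is typically negative for small/moderate x (Li(x) overestimates), though Littlewood's theorem shows this sign changes infinitely often.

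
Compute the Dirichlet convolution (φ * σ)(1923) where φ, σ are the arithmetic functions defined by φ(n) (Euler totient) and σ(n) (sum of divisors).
(φ * σ)(1923) = 7692

Divisors of 1923: [1, 3, 641, 1923]. For each d | 1923:
  d = 1: φ(1) · σ(1923/1) = 1 · 2568 = 2568
  d = 3: φ(3) · σ(1923/3) = 2 · 642 = 1284
  d = 641: φ(641) · σ(1923/641) = 640 · 4 = 2560
  d = 1923: φ(1923) · σ(1923/1923) = 1280 · 1 = 1280
Summing: (φ * σ)(1923) = 2568 + 1284 + 2560 + 1280 = 7692.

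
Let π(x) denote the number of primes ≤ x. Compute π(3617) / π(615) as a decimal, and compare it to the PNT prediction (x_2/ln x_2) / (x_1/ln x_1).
π(3617)/π(615) = 506/112 ≈ 4.5179;  PNT prediction ≈ 4.6095.

π(615) = 112 and π(3617) = 506, so π(3617)/π(615) ≈ 4.5179. The PNT-predicted ratio is (3617/ln(3617)) / (615/ln(615)) ≈ 4.6095. The two agree to within a few percent, as expected.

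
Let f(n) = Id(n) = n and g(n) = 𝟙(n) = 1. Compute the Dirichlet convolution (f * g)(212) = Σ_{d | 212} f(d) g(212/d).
(Id * 𝟙)(212) = 378

Divisors of 212: [1, 2, 4, 53, 106, 212]. For each d | 212:
  d = 1: Id(1) · 𝟙(212/1) = 1 · 1 = 1
  d = 2: Id(2) · 𝟙(212/2) = 2 · 1 = 2
  d = 4: Id(4) · 𝟙(212/4) = 4 · 1 = 4
  d = 53: Id(53) · 𝟙(212/53) = 53 · 1 = 53
  d = 106: Id(106) · 𝟙(212/106) = 106 · 1 = 106
  d = 212: Id(212) · 𝟙(212/212) = 212 · 1 = 212
Summing: (Id * 𝟙)(212) = 1 + 2 + 4 + 53 + 106 + 212 = 378.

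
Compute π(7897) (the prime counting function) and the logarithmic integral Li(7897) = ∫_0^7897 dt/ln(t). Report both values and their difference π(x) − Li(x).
π(7897) = 997;  Li(7897) ≈ 1014.95;  π(x) − Li(x) ≈ -17.95.

Direct count of primes ≤ 7897 gives π(7897) = 997. Numerical evaluation of the logarithmic integral gives Li(7897) ≈ 1014.95. The difference π(x) − Li(x) ≈ -17.95 is typically negative for small/moderate x (Li(x) overestimates), though Littlewood's theorem shows this sign changes infinitely often.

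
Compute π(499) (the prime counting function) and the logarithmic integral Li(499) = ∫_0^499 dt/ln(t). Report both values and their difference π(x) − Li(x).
π(499) = 95;  Li(499) ≈ 101.63;  π(x) − Li(x) ≈ -6.63.

Direct count of primes ≤ 499 gives π(499) = 95. Numerical evaluation of the logarithmic integral gives Li(499) ≈ 101.63. The difference π(x) − Li(x) ≈ -6.63 is typically negative for small/moderate x (Li(x) overestimates), though Littlewood's theorem shows this sign changes infinitely often.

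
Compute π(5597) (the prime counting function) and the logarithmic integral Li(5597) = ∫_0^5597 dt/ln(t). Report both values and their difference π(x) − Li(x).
π(5597) = 738;  Li(5597) ≈ 753.91;  π(x) − Li(x) ≈ -15.91.

Direct count of primes ≤ 5597 gives π(5597) = 738. Numerical evaluation of the logarithmic integral gives Li(5597) ≈ 753.91. The difference π(x) − Li(x) ≈ -15.91 is typically negative for small/moderate x (Li(x) overestimates), though Littlewood's theorem shows this sign changes infinitely often.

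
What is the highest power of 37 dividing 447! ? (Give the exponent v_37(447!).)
v_37(447!) = 12

Legendre's formula: v_p(n!) = Σ_{k ≥ 1} ⌊n / p^k⌋. For p = 37, n = 447, the terms are:
  ⌊447/37^1⌋ = ⌊447/37⌋ = 12
(the next term ⌊447/37^2⌋ = 0, terminating the sum). Summing: v_37(447!) = 12 = 12.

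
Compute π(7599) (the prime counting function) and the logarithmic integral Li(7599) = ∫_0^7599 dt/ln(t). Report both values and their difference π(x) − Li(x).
π(7599) = 965;  Li(7599) ≈ 981.67;  π(x) − Li(x) ≈ -16.67.

Direct count of primes ≤ 7599 gives π(7599) = 965. Numerical evaluation of the logarithmic integral gives Li(7599) ≈ 981.67. The difference π(x) − Li(x) ≈ -16.67 is typically negative for small/moderate x (Li(x) overestimates), though Littlewood's theorem shows this sign changes infinitely often.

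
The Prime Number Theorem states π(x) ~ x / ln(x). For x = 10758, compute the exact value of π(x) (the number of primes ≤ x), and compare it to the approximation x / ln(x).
π(10758) = 1311;  x/ln(x) ≈ 1158.84;  relative error ≈ 11.61%.

Directly count primes up to 10758: π(10758) = 1311. The PNT approximation gives 10758/ln(10758) ≈ 10758/9.28340 ≈ 1158.84. Relative error (π(x) − x/ln(x)) / π(x) ≈ 11.61%; the approximation is known to undercount slightly (Li(x) is a better estimate).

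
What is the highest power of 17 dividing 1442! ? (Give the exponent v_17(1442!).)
v_17(1442!) = 88

Legendre's formula: v_p(n!) = Σ_{k ≥ 1} ⌊n / p^k⌋. For p = 17, n = 1442, the terms are:
  ⌊1442/17^1⌋ = ⌊1442/17⌋ = 84
  ⌊1442/17^2⌋ = ⌊1442/289⌋ = 4
(the next term ⌊1442/17^3⌋ = 0, terminating the sum). Summing: v_17(1442!) = 84 + 4 = 88.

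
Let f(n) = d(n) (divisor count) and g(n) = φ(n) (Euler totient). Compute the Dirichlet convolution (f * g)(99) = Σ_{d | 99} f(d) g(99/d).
(d * φ)(99) = 156

Divisors of 99: [1, 3, 9, 11, 33, 99]. For each d | 99:
  d = 1: d(1) · φ(99/1) = 1 · 60 = 60
  d = 3: d(3) · φ(99/3) = 2 · 20 = 40
  d = 9: d(9) · φ(99/9) = 3 · 10 = 30
  d = 11: d(11) · φ(99/11) = 2 · 6 = 12
  d = 33: d(33) · φ(99/33) = 4 · 2 = 8
  d = 99: d(99) · φ(99/99) = 6 · 1 = 6
Summing: (d * φ)(99) = 60 + 40 + 30 + 12 + 8 + 6 = 156.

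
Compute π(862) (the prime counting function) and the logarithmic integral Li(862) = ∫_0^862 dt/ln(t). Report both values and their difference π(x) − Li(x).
π(862) = 149;  Li(862) ≈ 157.42;  π(x) − Li(x) ≈ -8.42.

Direct count of primes ≤ 862 gives π(862) = 149. Numerical evaluation of the logarithmic integral gives Li(862) ≈ 157.42. The difference π(x) − Li(x) ≈ -8.42 is typically negative for small/moderate x (Li(x) overestimates), though Littlewood's theorem shows this sign changes infinitely often.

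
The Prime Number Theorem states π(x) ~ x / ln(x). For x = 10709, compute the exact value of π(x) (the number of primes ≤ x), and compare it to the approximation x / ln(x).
π(10709) = 1305;  x/ln(x) ≈ 1154.13;  relative error ≈ 11.56%.

Directly count primes up to 10709: π(10709) = 1305. The PNT approximation gives 10709/ln(10709) ≈ 10709/9.27884 ≈ 1154.13. Relative error (π(x) − x/ln(x)) / π(x) ≈ 11.56%; the approximation is known to undercount slightly (Li(x) is a better estimate).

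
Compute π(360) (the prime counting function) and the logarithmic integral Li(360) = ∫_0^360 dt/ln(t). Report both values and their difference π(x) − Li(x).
π(360) = 72;  Li(360) ≈ 78.68;  π(x) − Li(x) ≈ -6.68.

Direct count of primes ≤ 360 gives π(360) = 72. Numerical evaluation of the logarithmic integral gives Li(360) ≈ 78.68. The difference π(x) − Li(x) ≈ -6.68 is typically negative for small/moderate x (Li(x) overestimates), though Littlewood's theorem shows this sign changes infinitely often.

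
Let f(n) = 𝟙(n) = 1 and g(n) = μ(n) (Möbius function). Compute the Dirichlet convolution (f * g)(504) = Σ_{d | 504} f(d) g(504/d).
(𝟙 * μ)(504) = 0

Divisors of 504: [1, 2, 3, 4, 6, 7, 8, 9, 12, 14, 18, 21, 24, 28, 36, 42, 56, 63, 72, 84, 126, 168, 252, 504]. For each d | 504:
  d = 1: 𝟙(1) · μ(504/1) = 1 · 0 = 0
  d = 2: 𝟙(2) · μ(504/2) = 1 · 0 = 0
  d = 3: 𝟙(3) · μ(504/3) = 1 · 0 = 0
  d = 4: 𝟙(4) · μ(504/4) = 1 · 0 = 0
  d = 6: 𝟙(6) · μ(504/6) = 1 · 0 = 0
  d = 7: 𝟙(7) · μ(504/7) = 1 · 0 = 0
  d = 8: 𝟙(8) · μ(504/8) = 1 · 0 = 0
  d = 9: 𝟙(9) · μ(504/9) = 1 · 0 = 0
  d = 12: 𝟙(12) · μ(504/12) = 1 · -1 = -1
  d = 14: 𝟙(14) · μ(504/14) = 1 · 0 = 0
  d = 18: 𝟙(18) · μ(504/18) = 1 · 0 = 0
  d = 21: 𝟙(21) · μ(504/21) = 1 · 0 = 0
  d = 24: 𝟙(24) · μ(504/24) = 1 · 1 = 1
  d = 28: 𝟙(28) · μ(504/28) = 1 · 0 = 0
  d = 36: 𝟙(36) · μ(504/36) = 1 · 1 = 1
  d = 42: 𝟙(42) · μ(504/42) = 1 · 0 = 0
  d = 56: 𝟙(56) · μ(504/56) = 1 · 0 = 0
  d = 63: 𝟙(63) · μ(504/63) = 1 · 0 = 0
  d = 72: 𝟙(72) · μ(504/72) = 1 · -1 = -1
  d = 84: 𝟙(84) · μ(504/84) = 1 · 1 = 1
  d = 126: 𝟙(126) · μ(504/126) = 1 · 0 = 0
  d = 168: 𝟙(168) · μ(504/168) = 1 · -1 = -1
  d = 252: 𝟙(252) · μ(504/252) = 1 · -1 = -1
  d = 504: 𝟙(504) · μ(504/504) = 1 · 1 = 1
Summing: (𝟙 * μ)(504) = 0 + 0 + 0 + 0 + 0 + 0 + 0 + 0 + -1 + 0 + 0 + 0 + 1 + 0 + 1 + 0 + 0 + 0 + -1 + 1 + 0 + -1 + -1 + 1 = 0.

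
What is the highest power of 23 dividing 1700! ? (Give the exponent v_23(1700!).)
v_23(1700!) = 76

Legendre's formula: v_p(n!) = Σ_{k ≥ 1} ⌊n / p^k⌋. For p = 23, n = 1700, the terms are:
  ⌊1700/23^1⌋ = ⌊1700/23⌋ = 73
  ⌊1700/23^2⌋ = ⌊1700/529⌋ = 3
(the next term ⌊1700/23^3⌋ = 0, terminating the sum). Summing: v_23(1700!) = 73 + 3 = 76.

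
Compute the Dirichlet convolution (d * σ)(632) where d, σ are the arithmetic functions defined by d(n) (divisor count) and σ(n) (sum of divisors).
(d * σ)(632) = 3444

Divisors of 632: [1, 2, 4, 8, 79, 158, 316, 632]. For each d | 632:
  d = 1: d(1) · σ(632/1) = 1 · 1200 = 1200
  d = 2: d(2) · σ(632/2) = 2 · 560 = 1120
  d = 4: d(4) · σ(632/4) = 3 · 240 = 720
  d = 8: d(8) · σ(632/8) = 4 · 80 = 320
  d = 79: d(79) · σ(632/79) = 2 · 15 = 30
  d = 158: d(158) · σ(632/158) = 4 · 7 = 28
  d = 316: d(316) · σ(632/316) = 6 · 3 = 18
  d = 632: d(632) · σ(632/632) = 8 · 1 = 8
Summing: (d * σ)(632) = 1200 + 1120 + 720 + 320 + 30 + 28 + 18 + 8 = 3444.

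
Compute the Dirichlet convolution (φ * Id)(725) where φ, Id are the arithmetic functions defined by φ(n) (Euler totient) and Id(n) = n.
(φ * Id)(725) = 3705

Divisors of 725: [1, 5, 25, 29, 145, 725]. For each d | 725:
  d = 1: φ(1) · Id(725/1) = 1 · 725 = 725
  d = 5: φ(5) · Id(725/5) = 4 · 145 = 580
  d = 25: φ(25) · Id(725/25) = 20 · 29 = 580
  d = 29: φ(29) · Id(725/29) = 28 · 25 = 700
  d = 145: φ(145) · Id(725/145) = 112 · 5 = 560
  d = 725: φ(725) · Id(725/725) = 560 · 1 = 560
Summing: (φ * Id)(725) = 725 + 580 + 580 + 700 + 560 + 560 = 3705.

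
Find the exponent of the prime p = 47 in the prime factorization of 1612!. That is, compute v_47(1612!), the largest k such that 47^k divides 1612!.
v_47(1612!) = 34

Legendre's formula: v_p(n!) = Σ_{k ≥ 1} ⌊n / p^k⌋. For p = 47, n = 1612, the terms are:
  ⌊1612/47^1⌋ = ⌊1612/47⌋ = 34
(the next term ⌊1612/47^2⌋ = 0, terminating the sum). Summing: v_47(1612!) = 34 = 34.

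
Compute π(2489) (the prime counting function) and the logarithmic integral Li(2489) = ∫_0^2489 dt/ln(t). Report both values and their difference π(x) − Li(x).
π(2489) = 367;  Li(2489) ≈ 378.20;  π(x) − Li(x) ≈ -11.20.

Direct count of primes ≤ 2489 gives π(2489) = 367. Numerical evaluation of the logarithmic integral gives Li(2489) ≈ 378.20. The difference π(x) − Li(x) ≈ -11.20 is typically negative for small/moderate x (Li(x) overestimates), though Littlewood's theorem shows this sign changes infinitely often.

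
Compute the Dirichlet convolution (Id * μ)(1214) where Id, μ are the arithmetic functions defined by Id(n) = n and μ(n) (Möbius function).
(Id * μ)(1214) = 606

Divisors of 1214: [1, 2, 607, 1214]. For each d | 1214:
  d = 1: Id(1) · μ(1214/1) = 1 · 1 = 1
  d = 2: Id(2) · μ(1214/2) = 2 · -1 = -2
  d = 607: Id(607) · μ(1214/607) = 607 · -1 = -607
  d = 1214: Id(1214) · μ(1214/1214) = 1214 · 1 = 1214
Summing: (Id * μ)(1214) = 1 + -2 + -607 + 1214 = 606.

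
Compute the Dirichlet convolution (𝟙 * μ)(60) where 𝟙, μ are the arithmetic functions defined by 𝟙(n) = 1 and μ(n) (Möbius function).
(𝟙 * μ)(60) = 0

Divisors of 60: [1, 2, 3, 4, 5, 6, 10, 12, 15, 20, 30, 60]. For each d | 60:
  d = 1: 𝟙(1) · μ(60/1) = 1 · 0 = 0
  d = 2: 𝟙(2) · μ(60/2) = 1 · -1 = -1
  d = 3: 𝟙(3) · μ(60/3) = 1 · 0 = 0
  d = 4: 𝟙(4) · μ(60/4) = 1 · 1 = 1
  d = 5: 𝟙(5) · μ(60/5) = 1 · 0 = 0
  d = 6: 𝟙(6) · μ(60/6) = 1 · 1 = 1
  d = 10: 𝟙(10) · μ(60/10) = 1 · 1 = 1
  d = 12: 𝟙(12) · μ(60/12) = 1 · -1 = -1
  d = 15: 𝟙(15) · μ(60/15) = 1 · 0 = 0
  d = 20: 𝟙(20) · μ(60/20) = 1 · -1 = -1
  d = 30: 𝟙(30) · μ(60/30) = 1 · -1 = -1
  d = 60: 𝟙(60) · μ(60/60) = 1 · 1 = 1
Summing: (𝟙 * μ)(60) = 0 + -1 + 0 + 1 + 0 + 1 + 1 + -1 + 0 + -1 + -1 + 1 = 0.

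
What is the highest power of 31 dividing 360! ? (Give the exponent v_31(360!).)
v_31(360!) = 11

Legendre's formula: v_p(n!) = Σ_{k ≥ 1} ⌊n / p^k⌋. For p = 31, n = 360, the terms are:
  ⌊360/31^1⌋ = ⌊360/31⌋ = 11
(the next term ⌊360/31^2⌋ = 0, terminating the sum). Summing: v_31(360!) = 11 = 11.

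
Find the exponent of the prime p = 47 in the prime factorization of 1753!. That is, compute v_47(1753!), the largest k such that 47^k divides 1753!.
v_47(1753!) = 37

Legendre's formula: v_p(n!) = Σ_{k ≥ 1} ⌊n / p^k⌋. For p = 47, n = 1753, the terms are:
  ⌊1753/47^1⌋ = ⌊1753/47⌋ = 37
(the next term ⌊1753/47^2⌋ = 0, terminating the sum). Summing: v_47(1753!) = 37 = 37.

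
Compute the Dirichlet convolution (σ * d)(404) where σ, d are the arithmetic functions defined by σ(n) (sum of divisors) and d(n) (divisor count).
(σ * d)(404) = 1664

Divisors of 404: [1, 2, 4, 101, 202, 404]. For each d | 404:
  d = 1: σ(1) · d(404/1) = 1 · 6 = 6
  d = 2: σ(2) · d(404/2) = 3 · 4 = 12
  d = 4: σ(4) · d(404/4) = 7 · 2 = 14
  d = 101: σ(101) · d(404/101) = 102 · 3 = 306
  d = 202: σ(202) · d(404/202) = 306 · 2 = 612
  d = 404: σ(404) · d(404/404) = 714 · 1 = 714
Summing: (σ * d)(404) = 6 + 12 + 14 + 306 + 612 + 714 = 1664.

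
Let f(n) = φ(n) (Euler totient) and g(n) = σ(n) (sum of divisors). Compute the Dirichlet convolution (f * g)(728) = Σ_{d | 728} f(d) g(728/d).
(φ * σ)(728) = 11648

Divisors of 728: [1, 2, 4, 7, 8, 13, 14, 26, 28, 52, 56, 91, 104, 182, 364, 728]. For each d | 728:
  d = 1: φ(1) · σ(728/1) = 1 · 1680 = 1680
  d = 2: φ(2) · σ(728/2) = 1 · 784 = 784
  d = 4: φ(4) · σ(728/4) = 2 · 336 = 672
  d = 7: φ(7) · σ(728/7) = 6 · 210 = 1260
  d = 8: φ(8) · σ(728/8) = 4 · 112 = 448
  d = 13: φ(13) · σ(728/13) = 12 · 120 = 1440
  d = 14: φ(14) · σ(728/14) = 6 · 98 = 588
  d = 26: φ(26) · σ(728/26) = 12 · 56 = 672
  d = 28: φ(28) · σ(728/28) = 12 · 42 = 504
  d = 52: φ(52) · σ(728/52) = 24 · 24 = 576
  d = 56: φ(56) · σ(728/56) = 24 · 14 = 336
  d = 91: φ(91) · σ(728/91) = 72 · 15 = 1080
  d = 104: φ(104) · σ(728/104) = 48 · 8 = 384
  d = 182: φ(182) · σ(728/182) = 72 · 7 = 504
  d = 364: φ(364) · σ(728/364) = 144 · 3 = 432
  d = 728: φ(728) · σ(728/728) = 288 · 1 = 288
Summing: (φ * σ)(728) = 1680 + 784 + 672 + 1260 + 448 + 1440 + 588 + 672 + 504 + 576 + 336 + 1080 + 384 + 504 + 432 + 288 = 11648.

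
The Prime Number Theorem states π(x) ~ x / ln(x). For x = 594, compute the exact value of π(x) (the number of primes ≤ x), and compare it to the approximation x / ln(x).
π(594) = 108;  x/ln(x) ≈ 93.00;  relative error ≈ 13.89%.

Directly count primes up to 594: π(594) = 108. The PNT approximation gives 594/ln(594) ≈ 594/6.38688 ≈ 93.00. Relative error (π(x) − x/ln(x)) / π(x) ≈ 13.89%; the approximation is known to undercount slightly (Li(x) is a better estimate).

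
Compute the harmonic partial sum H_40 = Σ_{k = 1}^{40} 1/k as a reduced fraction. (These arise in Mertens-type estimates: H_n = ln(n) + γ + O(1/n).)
H_40 = 2078178381193813/485721041551200

Direct summation: H_40 = 1 + 1/2 + ... + 1/40. The least common denominator is lcm(1, ..., 40) = 5342931457063200; over this denominator the numerator is 5342931457063200 + 2671465728531600 + 1780977152354400 + 1335732864265800 + 1068586291412640 + 890488576177200 + 763275922437600 + 667866432132900 + 593659050784800 + 534293145706320 + 485721041551200 + 445244288088600 + 410994727466400 + 381637961218800 + 356195430470880 + 333933216066450 + 314290085709600 + 296829525392400 + 281206918792800 + 267146572853160 + 254425307479200 + 242860520775600 + 232301367698400 + 222622144044300 + 213717258282528 + 205497363733200 + 197886350261600 + 190818980609400 + 184239015760800 + 178097715235440 + 172352627647200 + 166966608033225 + 161907013850400 + 157145042854800 + 152655184487520 + 148414762696200 + 144403552893600 + 140603459396400 + 136998242488800 + 133573286426580 = 22859962193131943, so H_40 = 22859962193131943/5342931457063200; reducing by gcd(22859962193131943, 5342931457063200) = 11 gives 2078178381193813/485721041551200 ≈ 4.27854. (The PNT-adjacent estimate ln(40) + γ ≈ 4.26610 matches within O(1/n).)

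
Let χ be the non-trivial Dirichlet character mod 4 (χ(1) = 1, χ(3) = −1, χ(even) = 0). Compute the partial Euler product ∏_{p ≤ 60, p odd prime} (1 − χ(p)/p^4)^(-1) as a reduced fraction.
∏ = 183445748413257490575399266073534557279290897400455519407927913/185496494900685179853577258476392044643206802826790649934643200

The odd primes p ≤ 60 are [3, 5, 7, 11, 13, 17, 19, 23, 29, 31, 37, 41, 43, 47, 53, 59]. For each, χ(p) = 1 if p ≡ 1 mod 4, χ(p) = −1 if p ≡ 3 mod 4. Taking (1 − χ(p)/p^4)^(-1) = p^4/(p^4 − χ(p)): (1 − (-1)/3^4)^(-1) · (1 − (1)/5^4)^(-1) · (1 − (-1)/7^4)^(-1) · (1 − (-1)/11^4)^(-1) · (1 − (1)/13^4)^(-1) · (1 − (1)/17^4)^(-1) · (1 − (-1)/19^4)^(-1) · (1 − (-1)/23^4)^(-1) · (1 − (1)/29^4)^(-1) · (1 − (-1)/31^4)^(-1) · (1 − (1)/37^4)^(-1) · (1 − (1)/41^4)^(-1) · (1 − (-1)/43^4)^(-1) · (1 − (-1)/47^4)^(-1) · (1 − (1)/53^4)^(-1) · (1 − (-1)/59^4)^(-1) = 183445748413257490575399266073534557279290897400455519407927913/185496494900685179853577258476392044643206802826790649934643200.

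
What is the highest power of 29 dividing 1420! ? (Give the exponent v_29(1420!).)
v_29(1420!) = 49

Legendre's formula: v_p(n!) = Σ_{k ≥ 1} ⌊n / p^k⌋. For p = 29, n = 1420, the terms are:
  ⌊1420/29^1⌋ = ⌊1420/29⌋ = 48
  ⌊1420/29^2⌋ = ⌊1420/841⌋ = 1
(the next term ⌊1420/29^3⌋ = 0, terminating the sum). Summing: v_29(1420!) = 48 + 1 = 49.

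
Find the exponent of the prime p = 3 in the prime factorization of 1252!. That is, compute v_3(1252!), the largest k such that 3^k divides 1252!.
v_3(1252!) = 623

Legendre's formula: v_p(n!) = Σ_{k ≥ 1} ⌊n / p^k⌋. For p = 3, n = 1252, the terms are:
  ⌊1252/3^1⌋ = ⌊1252/3⌋ = 417
  ⌊1252/3^2⌋ = ⌊1252/9⌋ = 139
  ⌊1252/3^3⌋ = ⌊1252/27⌋ = 46
  ⌊1252/3^4⌋ = ⌊1252/81⌋ = 15
  ⌊1252/3^5⌋ = ⌊1252/243⌋ = 5
  ⌊1252/3^6⌋ = ⌊1252/729⌋ = 1
(the next term ⌊1252/3^7⌋ = 0, terminating the sum). Summing: v_3(1252!) = 417 + 139 + 46 + 15 + 5 + 1 = 623.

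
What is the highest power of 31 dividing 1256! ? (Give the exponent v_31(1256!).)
v_31(1256!) = 41

Legendre's formula: v_p(n!) = Σ_{k ≥ 1} ⌊n / p^k⌋. For p = 31, n = 1256, the terms are:
  ⌊1256/31^1⌋ = ⌊1256/31⌋ = 40
  ⌊1256/31^2⌋ = ⌊1256/961⌋ = 1
(the next term ⌊1256/31^3⌋ = 0, terminating the sum). Summing: v_31(1256!) = 40 + 1 = 41.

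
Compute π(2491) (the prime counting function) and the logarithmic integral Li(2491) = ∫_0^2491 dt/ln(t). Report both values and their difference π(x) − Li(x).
π(2491) = 367;  Li(2491) ≈ 378.46;  π(x) − Li(x) ≈ -11.46.

Direct count of primes ≤ 2491 gives π(2491) = 367. Numerical evaluation of the logarithmic integral gives Li(2491) ≈ 378.46. The difference π(x) − Li(x) ≈ -11.46 is typically negative for small/moderate x (Li(x) overestimates), though Littlewood's theorem shows this sign changes infinitely often.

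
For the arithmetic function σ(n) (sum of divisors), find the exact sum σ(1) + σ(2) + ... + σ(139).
Σ_{n ≤ 139} σ(n) = 15871

Compute σ(n) for each 1 ≤ n ≤ 139: σ(1) = 1, σ(2) = 3, σ(3) = 4, σ(4) = 7, σ(5) = 6, σ(6) = 12, σ(7) = 8, σ(8) = 15, σ(9) = 13, σ(10) = 18, σ(11) = 12, σ(12) = 28, σ(13) = 14, σ(14) = 24, σ(15) = 24, σ(16) = 31, σ(17) = 18, σ(18) = 39, σ(19) = 20, σ(20) = 42, σ(21) = 32, σ(22) = 36, σ(23) = 24, σ(24) = 60, σ(25) = 31, σ(26) = 42, σ(27) = 40, σ(28) = 56, σ(29) = 30, σ(30) = 72, σ(31) = 32, σ(32) = 63, σ(33) = 48, σ(34) = 54, σ(35) = 48, σ(36) = 91, σ(37) = 38, σ(38) = 60, σ(39) = 56, σ(40) = 90, σ(41) = 42, σ(42) = 96, σ(43) = 44, σ(44) = 84, σ(45) = 78, σ(46) = 72, σ(47) = 48, σ(48) = 124, σ(49) = 57, σ(50) = 93, σ(51) = 72, σ(52) = 98, σ(53) = 54, σ(54) = 120, σ(55) = 72, σ(56) = 120, σ(57) = 80, σ(58) = 90, σ(59) = 60, σ(60) = 168, σ(61) = 62, σ(62) = 96, σ(63) = 104, σ(64) = 127, σ(65) = 84, σ(66) = 144, σ(67) = 68, σ(68) = 126, σ(69) = 96, σ(70) = 144, σ(71) = 72, σ(72) = 195, σ(73) = 74, σ(74) = 114, σ(75) = 124, σ(76) = 140, σ(77) = 96, σ(78) = 168, σ(79) = 80, σ(80) = 186, σ(81) = 121, σ(82) = 126, σ(83) = 84, σ(84) = 224, σ(85) = 108, σ(86) = 132, σ(87) = 120, σ(88) = 180, σ(89) = 90, σ(90) = 234, σ(91) = 112, σ(92) = 168, σ(93) = 128, σ(94) = 144, σ(95) = 120, σ(96) = 252, σ(97) = 98, σ(98) = 171, σ(99) = 156, σ(100) = 217, σ(101) = 102, σ(102) = 216, σ(103) = 104, σ(104) = 210, σ(105) = 192, σ(106) = 162, σ(107) = 108, σ(108) = 280, σ(109) = 110, σ(110) = 216, σ(111) = 152, σ(112) = 248, σ(113) = 114, σ(114) = 240, σ(115) = 144, σ(116) = 210, σ(117) = 182, σ(118) = 180, σ(119) = 144, σ(120) = 360, σ(121) = 133, σ(122) = 186, σ(123) = 168, σ(124) = 224, σ(125) = 156, σ(126) = 312, σ(127) = 128, σ(128) = 255, σ(129) = 176, σ(130) = 252, σ(131) = 132, σ(132) = 336, σ(133) = 160, σ(134) = 204, σ(135) = 240, σ(136) = 270, σ(137) = 138, σ(138) = 288, σ(139) = 140. Summing all 139 values: 15871. (Average order: Σ_{n ≤ x} σ(n) ~ (π²/12) x². For x = 139, (π²/12)·139² ≈ 15890.89.)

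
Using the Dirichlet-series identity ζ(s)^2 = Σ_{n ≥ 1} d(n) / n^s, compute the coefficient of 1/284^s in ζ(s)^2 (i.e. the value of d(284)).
d(284) = 6

ζ(s)^2 = (Σ 1/m^s)(Σ 1/k^s). The coefficient of 1/n^s in the product is the number of ordered pairs (m, k) with mk = n, which equals d(n). For n = 284, divisors are [1, 2, 4, 71, 142, 284], so d(284) = 6.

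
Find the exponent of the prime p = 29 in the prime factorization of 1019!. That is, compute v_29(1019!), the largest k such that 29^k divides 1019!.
v_29(1019!) = 36

Legendre's formula: v_p(n!) = Σ_{k ≥ 1} ⌊n / p^k⌋. For p = 29, n = 1019, the terms are:
  ⌊1019/29^1⌋ = ⌊1019/29⌋ = 35
  ⌊1019/29^2⌋ = ⌊1019/841⌋ = 1
(the next term ⌊1019/29^3⌋ = 0, terminating the sum). Summing: v_29(1019!) = 35 + 1 = 36.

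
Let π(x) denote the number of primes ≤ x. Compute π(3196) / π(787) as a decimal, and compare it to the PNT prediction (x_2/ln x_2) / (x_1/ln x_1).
π(3196)/π(787) = 452/138 ≈ 3.2754;  PNT prediction ≈ 3.3557.

π(787) = 138 and π(3196) = 452, so π(3196)/π(787) ≈ 3.2754. The PNT-predicted ratio is (3196/ln(3196)) / (787/ln(787)) ≈ 3.3557. The two agree to within a few percent, as expected.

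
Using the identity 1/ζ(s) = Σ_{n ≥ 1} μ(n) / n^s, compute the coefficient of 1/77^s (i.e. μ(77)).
μ(77) = 1

Factor n = 77 = 7 · 11. μ(n) = 0 if any exponent ≥ 2 (not squarefree); otherwise μ(n) = (−1)^{ω(n)} where ω(n) is the number of distinct prime factors. Applying: μ(77) = 1.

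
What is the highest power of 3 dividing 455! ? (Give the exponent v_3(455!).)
v_3(455!) = 223

Legendre's formula: v_p(n!) = Σ_{k ≥ 1} ⌊n / p^k⌋. For p = 3, n = 455, the terms are:
  ⌊455/3^1⌋ = ⌊455/3⌋ = 151
  ⌊455/3^2⌋ = ⌊455/9⌋ = 50
  ⌊455/3^3⌋ = ⌊455/27⌋ = 16
  ⌊455/3^4⌋ = ⌊455/81⌋ = 5
  ⌊455/3^5⌋ = ⌊455/243⌋ = 1
(the next term ⌊455/3^6⌋ = 0, terminating the sum). Summing: v_3(455!) = 151 + 50 + 16 + 5 + 1 = 223.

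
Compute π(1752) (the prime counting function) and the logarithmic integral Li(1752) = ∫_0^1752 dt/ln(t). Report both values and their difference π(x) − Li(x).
π(1752) = 272;  Li(1752) ≈ 281.90;  π(x) − Li(x) ≈ -9.90.

Direct count of primes ≤ 1752 gives π(1752) = 272. Numerical evaluation of the logarithmic integral gives Li(1752) ≈ 281.90. The difference π(x) − Li(x) ≈ -9.90 is typically negative for small/moderate x (Li(x) overestimates), though Littlewood's theorem shows this sign changes infinitely often.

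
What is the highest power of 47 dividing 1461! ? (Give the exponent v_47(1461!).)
v_47(1461!) = 31

Legendre's formula: v_p(n!) = Σ_{k ≥ 1} ⌊n / p^k⌋. For p = 47, n = 1461, the terms are:
  ⌊1461/47^1⌋ = ⌊1461/47⌋ = 31
(the next term ⌊1461/47^2⌋ = 0, terminating the sum). Summing: v_47(1461!) = 31 = 31.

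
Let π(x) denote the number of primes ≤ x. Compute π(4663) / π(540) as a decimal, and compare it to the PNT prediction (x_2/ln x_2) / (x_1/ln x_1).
π(4663)/π(540) = 631/99 ≈ 6.3737;  PNT prediction ≈ 6.4314.

π(540) = 99 and π(4663) = 631, so π(4663)/π(540) ≈ 6.3737. The PNT-predicted ratio is (4663/ln(4663)) / (540/ln(540)) ≈ 6.4314. The two agree to within a few percent, as expected.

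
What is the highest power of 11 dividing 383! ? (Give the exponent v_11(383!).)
v_11(383!) = 37

Legendre's formula: v_p(n!) = Σ_{k ≥ 1} ⌊n / p^k⌋. For p = 11, n = 383, the terms are:
  ⌊383/11^1⌋ = ⌊383/11⌋ = 34
  ⌊383/11^2⌋ = ⌊383/121⌋ = 3
(the next term ⌊383/11^3⌋ = 0, terminating the sum). Summing: v_11(383!) = 34 + 3 = 37.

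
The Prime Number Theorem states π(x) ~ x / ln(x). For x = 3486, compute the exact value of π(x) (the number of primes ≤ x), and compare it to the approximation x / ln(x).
π(3486) = 487;  x/ln(x) ≈ 427.39;  relative error ≈ 12.24%.

Directly count primes up to 3486: π(3486) = 487. The PNT approximation gives 3486/ln(3486) ≈ 3486/8.15651 ≈ 427.39. Relative error (π(x) − x/ln(x)) / π(x) ≈ 12.24%; the approximation is known to undercount slightly (Li(x) is a better estimate).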